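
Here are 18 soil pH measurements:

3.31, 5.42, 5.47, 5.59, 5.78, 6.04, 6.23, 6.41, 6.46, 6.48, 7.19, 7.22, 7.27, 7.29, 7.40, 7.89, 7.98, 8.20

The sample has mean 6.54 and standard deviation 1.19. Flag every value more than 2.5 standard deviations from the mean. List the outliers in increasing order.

Cutoffs at x̄ ± 2.5s: 6.54 ± 2.5·1.19 = [3.565, 9.515].
3.31: z = -2.71, |z| > 2.5 → outlier.
Every other value lies within [3.565, 9.515].

3.31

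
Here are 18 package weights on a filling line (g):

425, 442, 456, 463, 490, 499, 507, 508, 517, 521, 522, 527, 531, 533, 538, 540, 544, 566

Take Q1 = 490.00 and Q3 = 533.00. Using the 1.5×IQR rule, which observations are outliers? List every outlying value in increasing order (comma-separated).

425

IQR = Q3 − Q1 = 533.00 − 490.00 = 43.00.
Lower fence = Q1 − 1.5·IQR = 490.00 − 64.50 = 425.50.
Upper fence = Q3 + 1.5·IQR = 533.00 + 64.50 = 597.50.
425 < 425.50 → outlier.
All remaining values lie within [425.50, 597.50].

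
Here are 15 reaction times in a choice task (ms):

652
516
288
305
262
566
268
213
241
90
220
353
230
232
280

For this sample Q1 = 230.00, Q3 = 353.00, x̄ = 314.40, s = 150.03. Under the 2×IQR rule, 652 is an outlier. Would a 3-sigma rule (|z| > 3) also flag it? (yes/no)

z = (652 − 314.40) / 150.03 = 2.25.
|z| = 2.25 ≤ 3.

no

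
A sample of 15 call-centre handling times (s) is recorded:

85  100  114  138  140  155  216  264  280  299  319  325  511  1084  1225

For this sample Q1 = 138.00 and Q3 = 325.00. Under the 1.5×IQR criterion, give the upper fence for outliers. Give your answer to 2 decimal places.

605.50

IQR = Q3 − Q1 = 325.00 − 138.00 = 187.00.
Lower fence = Q1 − 1.5·IQR = 138.00 − 280.50 = -142.50.
Upper fence = Q3 + 1.5·IQR = 325.00 + 280.50 = 605.50.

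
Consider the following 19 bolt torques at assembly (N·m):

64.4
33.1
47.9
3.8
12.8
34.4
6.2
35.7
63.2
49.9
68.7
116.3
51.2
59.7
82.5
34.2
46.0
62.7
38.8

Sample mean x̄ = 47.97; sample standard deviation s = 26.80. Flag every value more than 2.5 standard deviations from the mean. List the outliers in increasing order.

116.3

Cutoffs at x̄ ± 2.5s: 47.97 ± 2.5·26.80 = [-19.03, 114.97].
116.3: z = 2.55, |z| > 2.5 → outlier.
Every other value lies within [-19.03, 114.97].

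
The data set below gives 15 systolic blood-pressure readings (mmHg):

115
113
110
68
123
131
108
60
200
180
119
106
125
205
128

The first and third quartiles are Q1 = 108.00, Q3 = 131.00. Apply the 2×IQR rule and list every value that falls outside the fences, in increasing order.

IQR = Q3 − Q1 = 131.00 − 108.00 = 23.00.
Lower fence = Q1 − 2·IQR = 108.00 − 46.00 = 62.00.
Upper fence = Q3 + 2·IQR = 131.00 + 46.00 = 177.00.
60 < 62.00 → outlier.
180 > 177.00 → outlier.
200 > 177.00 → outlier.
205 > 177.00 → outlier.
All remaining values lie within [62.00, 177.00].

60, 180, 200, 205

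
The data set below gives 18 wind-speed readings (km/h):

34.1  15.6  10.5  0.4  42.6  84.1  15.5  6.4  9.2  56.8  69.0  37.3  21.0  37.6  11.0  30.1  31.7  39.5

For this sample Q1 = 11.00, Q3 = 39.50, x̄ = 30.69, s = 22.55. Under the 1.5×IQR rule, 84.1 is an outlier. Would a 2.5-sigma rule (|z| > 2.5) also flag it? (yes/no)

z = (84.1 − 30.69) / 22.55 = 2.37.
|z| = 2.37 ≤ 2.5.

no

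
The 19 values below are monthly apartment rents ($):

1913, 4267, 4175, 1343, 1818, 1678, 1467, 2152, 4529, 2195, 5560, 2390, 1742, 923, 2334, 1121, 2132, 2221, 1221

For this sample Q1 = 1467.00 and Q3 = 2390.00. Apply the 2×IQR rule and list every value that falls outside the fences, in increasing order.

4267, 4529, 5560

IQR = Q3 − Q1 = 2390.00 − 1467.00 = 923.00.
Lower fence = Q1 − 2·IQR = 1467.00 − 1846.00 = -379.00.
Upper fence = Q3 + 2·IQR = 2390.00 + 1846.00 = 4236.00.
4267 > 4236.00 → outlier.
4529 > 4236.00 → outlier.
5560 > 4236.00 → outlier.
All remaining values lie within [-379.00, 4236.00].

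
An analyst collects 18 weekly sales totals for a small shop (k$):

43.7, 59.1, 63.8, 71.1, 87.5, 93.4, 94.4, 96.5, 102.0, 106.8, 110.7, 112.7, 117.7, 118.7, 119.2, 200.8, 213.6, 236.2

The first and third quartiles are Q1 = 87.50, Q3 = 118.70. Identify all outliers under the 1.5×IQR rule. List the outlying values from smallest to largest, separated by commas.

IQR = Q3 − Q1 = 118.70 − 87.50 = 31.20.
Lower fence = Q1 − 1.5·IQR = 87.50 − 46.80 = 40.70.
Upper fence = Q3 + 1.5·IQR = 118.70 + 46.80 = 165.50.
200.8 > 165.50 → outlier.
213.6 > 165.50 → outlier.
236.2 > 165.50 → outlier.
All remaining values lie within [40.70, 165.50].

200.8, 213.6, 236.2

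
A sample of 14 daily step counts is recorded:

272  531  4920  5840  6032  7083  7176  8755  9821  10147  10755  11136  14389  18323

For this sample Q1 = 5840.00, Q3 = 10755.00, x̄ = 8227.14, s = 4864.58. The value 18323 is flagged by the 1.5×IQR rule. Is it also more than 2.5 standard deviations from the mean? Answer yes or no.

no

z = (18323 − 8227.14) / 4864.58 = 2.08.
|z| = 2.08 ≤ 2.5.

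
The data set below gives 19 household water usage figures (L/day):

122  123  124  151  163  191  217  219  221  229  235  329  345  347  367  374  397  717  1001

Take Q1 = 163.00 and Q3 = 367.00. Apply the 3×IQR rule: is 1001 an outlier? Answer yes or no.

IQR = Q3 − Q1 = 367.00 − 163.00 = 204.00.
Lower fence = Q1 − 3·IQR = 163.00 − 612.00 = -449.00.
Upper fence = Q3 + 3·IQR = 367.00 + 612.00 = 979.00.
1001 lies above the upper fence.

yes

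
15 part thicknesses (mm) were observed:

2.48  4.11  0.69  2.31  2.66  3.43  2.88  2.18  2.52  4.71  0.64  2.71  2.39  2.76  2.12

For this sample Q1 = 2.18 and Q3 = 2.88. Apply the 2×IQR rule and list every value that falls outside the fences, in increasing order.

0.64, 0.69, 4.71

IQR = Q3 − Q1 = 2.88 − 2.18 = 0.70.
Lower fence = Q1 − 2·IQR = 2.18 − 1.40 = 0.78.
Upper fence = Q3 + 2·IQR = 2.88 + 1.40 = 4.28.
0.64 < 0.78 → outlier.
0.69 < 0.78 → outlier.
4.71 > 4.28 → outlier.
All remaining values lie within [0.78, 4.28].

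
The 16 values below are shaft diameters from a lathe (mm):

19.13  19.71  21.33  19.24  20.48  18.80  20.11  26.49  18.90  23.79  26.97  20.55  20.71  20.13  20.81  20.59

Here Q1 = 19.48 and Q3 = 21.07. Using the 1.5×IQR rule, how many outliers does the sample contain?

3

IQR = 1.59; fences at 19.48 − 2.385 = 17.095 and 21.07 + 2.385 = 23.455.
Outside the cutoffs: 23.79, 26.49, 26.97.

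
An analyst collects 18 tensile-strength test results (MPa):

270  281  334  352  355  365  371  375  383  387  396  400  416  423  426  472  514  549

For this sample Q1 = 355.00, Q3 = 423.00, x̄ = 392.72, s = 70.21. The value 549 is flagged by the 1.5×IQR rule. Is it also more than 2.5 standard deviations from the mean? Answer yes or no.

z = (549 − 392.72) / 70.21 = 2.23.
|z| = 2.23 ≤ 2.5.

no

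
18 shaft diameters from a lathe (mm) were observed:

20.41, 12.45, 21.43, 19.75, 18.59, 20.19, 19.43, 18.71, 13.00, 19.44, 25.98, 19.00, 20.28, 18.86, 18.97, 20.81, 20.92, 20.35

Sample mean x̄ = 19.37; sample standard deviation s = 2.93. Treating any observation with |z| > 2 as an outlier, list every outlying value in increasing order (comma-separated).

Cutoffs at x̄ ± 2s: 19.37 ± 2·2.93 = [13.51, 25.23].
12.45: z = -2.36, |z| > 2 → outlier.
13.00: z = -2.17, |z| > 2 → outlier.
25.98: z = 2.26, |z| > 2 → outlier.
Every other value lies within [13.51, 25.23].

12.45, 13.00, 25.98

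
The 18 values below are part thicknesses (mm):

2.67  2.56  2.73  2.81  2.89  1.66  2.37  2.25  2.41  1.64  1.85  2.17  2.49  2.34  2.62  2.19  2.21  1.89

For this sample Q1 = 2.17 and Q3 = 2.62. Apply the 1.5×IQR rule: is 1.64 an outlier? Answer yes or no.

no

IQR = Q3 − Q1 = 2.62 − 2.17 = 0.45.
Lower fence = Q1 − 1.5·IQR = 2.17 − 0.675 = 1.495.
Upper fence = Q3 + 1.5·IQR = 2.62 + 0.675 = 3.295.
1.64 lies within [1.495, 3.295].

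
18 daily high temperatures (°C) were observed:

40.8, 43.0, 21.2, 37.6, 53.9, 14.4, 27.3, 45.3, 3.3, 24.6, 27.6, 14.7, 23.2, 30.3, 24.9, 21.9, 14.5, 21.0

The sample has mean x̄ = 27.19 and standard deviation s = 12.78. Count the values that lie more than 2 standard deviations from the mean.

Cutoffs: x̄ ± 2s = [1.63, 52.75].
Outside the cutoffs: 53.9.

1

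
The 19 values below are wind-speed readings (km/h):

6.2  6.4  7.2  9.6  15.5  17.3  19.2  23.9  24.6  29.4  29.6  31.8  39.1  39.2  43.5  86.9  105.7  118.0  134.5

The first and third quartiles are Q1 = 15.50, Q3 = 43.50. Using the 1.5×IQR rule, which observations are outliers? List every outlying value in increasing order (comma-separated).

86.9, 105.7, 118.0, 134.5

IQR = Q3 − Q1 = 43.50 − 15.50 = 28.00.
Lower fence = Q1 − 1.5·IQR = 15.50 − 42.00 = -26.50.
Upper fence = Q3 + 1.5·IQR = 43.50 + 42.00 = 85.50.
86.9 > 85.50 → outlier.
105.7 > 85.50 → outlier.
118.0 > 85.50 → outlier.
134.5 > 85.50 → outlier.
All remaining values lie within [-26.50, 85.50].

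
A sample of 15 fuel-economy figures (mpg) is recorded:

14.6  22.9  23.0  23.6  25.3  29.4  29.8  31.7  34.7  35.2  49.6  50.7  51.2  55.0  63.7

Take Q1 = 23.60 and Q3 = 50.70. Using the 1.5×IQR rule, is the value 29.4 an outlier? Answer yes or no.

no

IQR = Q3 − Q1 = 50.70 − 23.60 = 27.10.
Lower fence = Q1 − 1.5·IQR = 23.60 − 40.65 = -17.05.
Upper fence = Q3 + 1.5·IQR = 50.70 + 40.65 = 91.35.
29.4 lies within [-17.05, 91.35].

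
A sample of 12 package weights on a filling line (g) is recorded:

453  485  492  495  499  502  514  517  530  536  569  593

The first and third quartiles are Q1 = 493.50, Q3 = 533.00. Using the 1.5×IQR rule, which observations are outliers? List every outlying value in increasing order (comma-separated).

593

IQR = Q3 − Q1 = 533.00 − 493.50 = 39.50.
Lower fence = Q1 − 1.5·IQR = 493.50 − 59.25 = 434.25.
Upper fence = Q3 + 1.5·IQR = 533.00 + 59.25 = 592.25.
593 > 592.25 → outlier.
All remaining values lie within [434.25, 592.25].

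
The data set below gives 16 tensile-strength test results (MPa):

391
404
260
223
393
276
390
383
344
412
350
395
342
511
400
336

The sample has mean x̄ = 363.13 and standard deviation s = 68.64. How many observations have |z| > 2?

2

Cutoffs: x̄ ± 2s = [225.85, 500.41].
Outside the cutoffs: 223, 511.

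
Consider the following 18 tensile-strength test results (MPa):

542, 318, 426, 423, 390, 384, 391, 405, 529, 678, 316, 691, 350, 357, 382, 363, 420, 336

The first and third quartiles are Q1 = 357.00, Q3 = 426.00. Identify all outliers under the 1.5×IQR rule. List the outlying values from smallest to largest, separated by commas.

IQR = Q3 − Q1 = 426.00 − 357.00 = 69.00.
Lower fence = Q1 − 1.5·IQR = 357.00 − 103.50 = 253.50.
Upper fence = Q3 + 1.5·IQR = 426.00 + 103.50 = 529.50.
542 > 529.50 → outlier.
678 > 529.50 → outlier.
691 > 529.50 → outlier.
All remaining values lie within [253.50, 529.50].

542, 678, 691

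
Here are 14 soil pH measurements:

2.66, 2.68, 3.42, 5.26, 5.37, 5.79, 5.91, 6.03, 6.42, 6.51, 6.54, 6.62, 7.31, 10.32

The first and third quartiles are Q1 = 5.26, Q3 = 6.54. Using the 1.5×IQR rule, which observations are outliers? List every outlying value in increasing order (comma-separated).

IQR = Q3 − Q1 = 6.54 − 5.26 = 1.28.
Lower fence = Q1 − 1.5·IQR = 5.26 − 1.92 = 3.34.
Upper fence = Q3 + 1.5·IQR = 6.54 + 1.92 = 8.46.
2.66 < 3.34 → outlier.
2.68 < 3.34 → outlier.
10.32 > 8.46 → outlier.
All remaining values lie within [3.34, 8.46].

2.66, 2.68, 10.32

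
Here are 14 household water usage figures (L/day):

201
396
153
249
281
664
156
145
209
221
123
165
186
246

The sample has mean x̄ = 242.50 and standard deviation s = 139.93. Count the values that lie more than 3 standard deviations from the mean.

1

Cutoffs: x̄ ± 3s = [-177.29, 662.29].
Outside the cutoffs: 664.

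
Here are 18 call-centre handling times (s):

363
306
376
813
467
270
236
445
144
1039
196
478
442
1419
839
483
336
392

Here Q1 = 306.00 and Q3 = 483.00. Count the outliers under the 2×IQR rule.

IQR = 177.00; fences at 306.00 − 354.00 = -48.00 and 483.00 + 354.00 = 837.00.
Outside the cutoffs: 839, 1039, 1419.

3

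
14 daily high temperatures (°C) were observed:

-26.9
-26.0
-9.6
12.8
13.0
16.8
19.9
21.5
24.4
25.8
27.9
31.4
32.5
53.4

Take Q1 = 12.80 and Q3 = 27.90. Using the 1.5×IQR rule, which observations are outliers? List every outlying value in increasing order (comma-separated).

-26.9, -26.0, 53.4

IQR = Q3 − Q1 = 27.90 − 12.80 = 15.10.
Lower fence = Q1 − 1.5·IQR = 12.80 − 22.65 = -9.85.
Upper fence = Q3 + 1.5·IQR = 27.90 + 22.65 = 50.55.
-26.9 < -9.85 → outlier.
-26.0 < -9.85 → outlier.
53.4 > 50.55 → outlier.
All remaining values lie within [-9.85, 50.55].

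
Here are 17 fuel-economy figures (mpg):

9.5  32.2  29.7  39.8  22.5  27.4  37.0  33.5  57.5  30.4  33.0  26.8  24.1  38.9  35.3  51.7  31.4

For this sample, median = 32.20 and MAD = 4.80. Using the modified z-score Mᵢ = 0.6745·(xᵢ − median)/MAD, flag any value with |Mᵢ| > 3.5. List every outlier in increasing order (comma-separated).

57.5

|Mᵢ| > 3.5 ⇔ |xᵢ − 32.20| > 3.5·4.80/0.6745 = 24.91.
So outliers lie outside [7.29, 57.11].
57.5: M = 3.56 → outlier.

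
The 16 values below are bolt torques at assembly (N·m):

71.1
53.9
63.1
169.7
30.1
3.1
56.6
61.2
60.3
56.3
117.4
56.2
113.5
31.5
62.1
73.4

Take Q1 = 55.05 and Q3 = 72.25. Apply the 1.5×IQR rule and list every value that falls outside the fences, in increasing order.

IQR = Q3 − Q1 = 72.25 − 55.05 = 17.20.
Lower fence = Q1 − 1.5·IQR = 55.05 − 25.80 = 29.25.
Upper fence = Q3 + 1.5·IQR = 72.25 + 25.80 = 98.05.
3.1 < 29.25 → outlier.
113.5 > 98.05 → outlier.
117.4 > 98.05 → outlier.
169.7 > 98.05 → outlier.
All remaining values lie within [29.25, 98.05].

3.1, 113.5, 117.4, 169.7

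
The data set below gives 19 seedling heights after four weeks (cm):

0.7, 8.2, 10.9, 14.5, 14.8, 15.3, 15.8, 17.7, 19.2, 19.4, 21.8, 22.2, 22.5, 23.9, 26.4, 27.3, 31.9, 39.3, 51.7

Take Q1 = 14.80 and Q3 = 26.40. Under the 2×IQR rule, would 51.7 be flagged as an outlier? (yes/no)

yes

IQR = Q3 − Q1 = 26.40 − 14.80 = 11.60.
Lower fence = Q1 − 2·IQR = 14.80 − 23.20 = -8.40.
Upper fence = Q3 + 2·IQR = 26.40 + 23.20 = 49.60.
51.7 lies above the upper fence.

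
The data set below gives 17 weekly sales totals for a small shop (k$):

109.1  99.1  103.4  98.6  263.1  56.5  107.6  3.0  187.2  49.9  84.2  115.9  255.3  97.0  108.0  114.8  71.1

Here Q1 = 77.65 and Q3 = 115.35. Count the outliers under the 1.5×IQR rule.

IQR = 37.70; fences at 77.65 − 56.55 = 21.10 and 115.35 + 56.55 = 171.90.
Outside the cutoffs: 3.0, 187.2, 255.3, 263.1.

4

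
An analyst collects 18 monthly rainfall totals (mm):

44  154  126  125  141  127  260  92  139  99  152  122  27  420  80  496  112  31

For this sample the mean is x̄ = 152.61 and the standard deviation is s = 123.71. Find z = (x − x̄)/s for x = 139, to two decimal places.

z = (139 − 152.61) / 123.71 = -0.11.

-0.11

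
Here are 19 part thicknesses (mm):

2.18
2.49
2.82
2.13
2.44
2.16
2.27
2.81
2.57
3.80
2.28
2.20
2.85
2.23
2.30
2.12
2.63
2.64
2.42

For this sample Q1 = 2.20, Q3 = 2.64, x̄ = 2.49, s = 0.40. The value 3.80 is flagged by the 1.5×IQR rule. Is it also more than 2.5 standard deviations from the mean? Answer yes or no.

z = (3.80 − 2.49) / 0.40 = 3.27.
|z| = 3.27 > 2.5.

yes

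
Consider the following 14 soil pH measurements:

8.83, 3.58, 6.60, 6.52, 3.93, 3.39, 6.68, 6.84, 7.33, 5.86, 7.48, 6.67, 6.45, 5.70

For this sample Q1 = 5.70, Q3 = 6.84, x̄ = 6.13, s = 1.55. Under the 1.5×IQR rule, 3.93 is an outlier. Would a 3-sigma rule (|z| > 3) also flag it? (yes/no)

z = (3.93 − 6.13) / 1.55 = -1.42.
|z| = 1.42 ≤ 3.

no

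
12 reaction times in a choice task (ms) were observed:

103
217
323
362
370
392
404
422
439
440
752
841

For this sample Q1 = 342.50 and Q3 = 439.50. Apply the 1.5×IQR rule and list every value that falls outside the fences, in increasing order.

IQR = Q3 − Q1 = 439.50 − 342.50 = 97.00.
Lower fence = Q1 − 1.5·IQR = 342.50 − 145.50 = 197.00.
Upper fence = Q3 + 1.5·IQR = 439.50 + 145.50 = 585.00.
103 < 197.00 → outlier.
752 > 585.00 → outlier.
841 > 585.00 → outlier.
All remaining values lie within [197.00, 585.00].

103, 752, 841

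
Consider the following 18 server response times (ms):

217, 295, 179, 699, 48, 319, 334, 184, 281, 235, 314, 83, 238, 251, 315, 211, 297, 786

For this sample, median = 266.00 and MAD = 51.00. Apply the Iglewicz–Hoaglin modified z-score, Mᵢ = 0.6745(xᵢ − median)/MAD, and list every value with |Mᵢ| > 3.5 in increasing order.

|Mᵢ| > 3.5 ⇔ |xᵢ − 266.00| > 3.5·51.00/0.6745 = 264.64.
So outliers lie outside [1.36, 530.64].
699: M = 5.73 → outlier.
786: M = 6.88 → outlier.

699, 786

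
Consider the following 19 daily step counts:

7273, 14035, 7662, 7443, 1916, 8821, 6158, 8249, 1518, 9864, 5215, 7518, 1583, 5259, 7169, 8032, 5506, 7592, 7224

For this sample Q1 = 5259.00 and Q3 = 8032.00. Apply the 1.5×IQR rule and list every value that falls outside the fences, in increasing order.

14035

IQR = Q3 − Q1 = 8032.00 − 5259.00 = 2773.00.
Lower fence = Q1 − 1.5·IQR = 5259.00 − 4159.50 = 1099.50.
Upper fence = Q3 + 1.5·IQR = 8032.00 + 4159.50 = 12191.50.
14035 > 12191.50 → outlier.
All remaining values lie within [1099.50, 12191.50].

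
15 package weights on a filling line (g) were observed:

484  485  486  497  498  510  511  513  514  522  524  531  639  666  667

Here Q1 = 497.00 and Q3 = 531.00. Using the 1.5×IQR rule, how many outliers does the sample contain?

IQR = 34.00; fences at 497.00 − 51.00 = 446.00 and 531.00 + 51.00 = 582.00.
Outside the cutoffs: 639, 666, 667.

3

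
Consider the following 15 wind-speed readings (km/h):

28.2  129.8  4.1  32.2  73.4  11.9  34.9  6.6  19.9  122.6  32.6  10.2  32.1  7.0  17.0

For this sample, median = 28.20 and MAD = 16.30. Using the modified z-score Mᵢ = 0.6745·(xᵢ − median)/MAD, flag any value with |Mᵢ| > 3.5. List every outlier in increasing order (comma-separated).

122.6, 129.8

|Mᵢ| > 3.5 ⇔ |xᵢ − 28.20| > 3.5·16.30/0.6745 = 84.58.
So outliers lie outside [-56.38, 112.78].
122.6: M = 3.91 → outlier.
129.8: M = 4.20 → outlier.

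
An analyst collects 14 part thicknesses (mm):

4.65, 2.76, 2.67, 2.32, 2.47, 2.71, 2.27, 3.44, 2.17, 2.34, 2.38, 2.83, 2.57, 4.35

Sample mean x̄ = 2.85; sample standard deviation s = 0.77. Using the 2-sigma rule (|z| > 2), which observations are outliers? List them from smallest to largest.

4.65

Cutoffs at x̄ ± 2s: 2.85 ± 2·0.77 = [1.31, 4.39].
4.65: z = 2.34, |z| > 2 → outlier.
Every other value lies within [1.31, 4.39].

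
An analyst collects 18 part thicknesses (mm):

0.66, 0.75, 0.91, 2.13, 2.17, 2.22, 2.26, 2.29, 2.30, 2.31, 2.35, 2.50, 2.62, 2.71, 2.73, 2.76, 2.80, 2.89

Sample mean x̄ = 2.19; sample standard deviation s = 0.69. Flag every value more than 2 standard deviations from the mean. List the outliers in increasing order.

0.66, 0.75

Cutoffs at x̄ ± 2s: 2.19 ± 2·0.69 = [0.81, 3.57].
0.66: z = -2.22, |z| > 2 → outlier.
0.75: z = -2.09, |z| > 2 → outlier.
Every other value lies within [0.81, 3.57].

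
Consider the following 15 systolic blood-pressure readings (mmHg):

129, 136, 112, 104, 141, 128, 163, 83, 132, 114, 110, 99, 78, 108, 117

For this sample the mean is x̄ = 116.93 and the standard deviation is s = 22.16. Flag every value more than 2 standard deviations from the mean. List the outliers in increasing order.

163

Cutoffs at x̄ ± 2s: 116.93 ± 2·22.16 = [72.61, 161.25].
163: z = 2.08, |z| > 2 → outlier.
Every other value lies within [72.61, 161.25].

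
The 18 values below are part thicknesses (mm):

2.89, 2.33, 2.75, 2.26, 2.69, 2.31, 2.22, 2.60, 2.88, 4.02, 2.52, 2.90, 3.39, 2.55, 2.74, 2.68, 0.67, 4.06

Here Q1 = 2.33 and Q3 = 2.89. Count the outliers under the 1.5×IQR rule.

IQR = 0.56; fences at 2.33 − 0.84 = 1.49 and 2.89 + 0.84 = 3.73.
Outside the cutoffs: 0.67, 4.02, 4.06.

3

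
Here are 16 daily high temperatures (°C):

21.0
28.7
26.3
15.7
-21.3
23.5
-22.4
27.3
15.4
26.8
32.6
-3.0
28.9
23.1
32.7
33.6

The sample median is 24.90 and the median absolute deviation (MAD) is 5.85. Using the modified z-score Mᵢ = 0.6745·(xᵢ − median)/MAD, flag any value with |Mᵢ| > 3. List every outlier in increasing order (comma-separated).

|Mᵢ| > 3 ⇔ |xᵢ − 24.90| > 3·5.85/0.6745 = 26.02.
So outliers lie outside [-1.12, 50.92].
-22.4: M = -5.45 → outlier.
-21.3: M = -5.33 → outlier.
-3.0: M = -3.22 → outlier.

-22.4, -21.3, -3.0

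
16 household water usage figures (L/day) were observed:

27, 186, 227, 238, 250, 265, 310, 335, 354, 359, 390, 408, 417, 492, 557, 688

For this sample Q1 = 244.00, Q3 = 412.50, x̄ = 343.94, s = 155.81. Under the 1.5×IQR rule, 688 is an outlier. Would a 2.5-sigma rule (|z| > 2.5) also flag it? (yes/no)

no

z = (688 − 343.94) / 155.81 = 2.21.
|z| = 2.21 ≤ 2.5.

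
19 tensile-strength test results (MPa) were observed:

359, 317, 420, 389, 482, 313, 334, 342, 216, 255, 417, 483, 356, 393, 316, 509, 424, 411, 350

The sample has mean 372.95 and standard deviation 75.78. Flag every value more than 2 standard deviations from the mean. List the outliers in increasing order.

216

Cutoffs at x̄ ± 2s: 372.95 ± 2·75.78 = [221.39, 524.51].
216: z = -2.07, |z| > 2 → outlier.
Every other value lies within [221.39, 524.51].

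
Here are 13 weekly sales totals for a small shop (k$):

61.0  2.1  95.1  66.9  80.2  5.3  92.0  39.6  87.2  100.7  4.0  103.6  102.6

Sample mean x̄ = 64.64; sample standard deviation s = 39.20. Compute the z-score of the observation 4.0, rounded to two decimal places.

-1.55

z = (4.0 − 64.64) / 39.20 = -1.55.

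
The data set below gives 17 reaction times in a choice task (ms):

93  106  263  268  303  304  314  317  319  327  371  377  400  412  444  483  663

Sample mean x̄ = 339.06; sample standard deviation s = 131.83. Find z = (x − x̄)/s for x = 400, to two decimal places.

0.46

z = (400 − 339.06) / 131.83 = 0.46.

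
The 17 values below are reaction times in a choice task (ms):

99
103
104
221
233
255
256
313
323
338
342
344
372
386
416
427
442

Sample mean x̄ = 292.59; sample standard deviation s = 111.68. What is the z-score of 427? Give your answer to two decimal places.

z = (427 − 292.59) / 111.68 = 1.20.

1.20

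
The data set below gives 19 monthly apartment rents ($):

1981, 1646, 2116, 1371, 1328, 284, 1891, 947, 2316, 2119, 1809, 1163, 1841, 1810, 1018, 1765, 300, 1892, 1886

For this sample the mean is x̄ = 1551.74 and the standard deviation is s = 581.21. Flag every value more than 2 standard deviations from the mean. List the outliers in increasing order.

284, 300

Cutoffs at x̄ ± 2s: 1551.74 ± 2·581.21 = [389.32, 2714.16].
284: z = -2.18, |z| > 2 → outlier.
300: z = -2.15, |z| > 2 → outlier.
Every other value lies within [389.32, 2714.16].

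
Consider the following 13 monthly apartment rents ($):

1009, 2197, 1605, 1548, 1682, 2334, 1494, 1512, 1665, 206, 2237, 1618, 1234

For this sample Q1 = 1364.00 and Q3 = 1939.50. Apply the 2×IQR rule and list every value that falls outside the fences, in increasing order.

IQR = Q3 − Q1 = 1939.50 − 1364.00 = 575.50.
Lower fence = Q1 − 2·IQR = 1364.00 − 1151.00 = 213.00.
Upper fence = Q3 + 2·IQR = 1939.50 + 1151.00 = 3090.50.
206 < 213.00 → outlier.
All remaining values lie within [213.00, 3090.50].

206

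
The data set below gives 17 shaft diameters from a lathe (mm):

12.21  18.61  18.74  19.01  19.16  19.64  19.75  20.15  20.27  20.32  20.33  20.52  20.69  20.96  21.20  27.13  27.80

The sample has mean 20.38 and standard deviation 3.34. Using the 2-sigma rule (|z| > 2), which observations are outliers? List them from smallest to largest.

Cutoffs at x̄ ± 2s: 20.38 ± 2·3.34 = [13.70, 27.06].
12.21: z = -2.45, |z| > 2 → outlier.
27.13: z = 2.02, |z| > 2 → outlier.
27.80: z = 2.22, |z| > 2 → outlier.
Every other value lies within [13.70, 27.06].

12.21, 27.13, 27.80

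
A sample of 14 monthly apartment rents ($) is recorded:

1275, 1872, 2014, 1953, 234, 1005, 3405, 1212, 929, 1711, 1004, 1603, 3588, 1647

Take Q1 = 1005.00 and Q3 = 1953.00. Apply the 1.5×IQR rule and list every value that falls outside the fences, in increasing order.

3405, 3588

IQR = Q3 − Q1 = 1953.00 − 1005.00 = 948.00.
Lower fence = Q1 − 1.5·IQR = 1005.00 − 1422.00 = -417.00.
Upper fence = Q3 + 1.5·IQR = 1953.00 + 1422.00 = 3375.00.
3405 > 3375.00 → outlier.
3588 > 3375.00 → outlier.
All remaining values lie within [-417.00, 3375.00].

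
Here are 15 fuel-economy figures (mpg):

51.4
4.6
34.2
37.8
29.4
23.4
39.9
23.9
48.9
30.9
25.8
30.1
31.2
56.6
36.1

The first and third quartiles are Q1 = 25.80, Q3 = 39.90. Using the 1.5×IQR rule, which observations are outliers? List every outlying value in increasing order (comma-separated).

IQR = Q3 − Q1 = 39.90 − 25.80 = 14.10.
Lower fence = Q1 − 1.5·IQR = 25.80 − 21.15 = 4.65.
Upper fence = Q3 + 1.5·IQR = 39.90 + 21.15 = 61.05.
4.6 < 4.65 → outlier.
All remaining values lie within [4.65, 61.05].

4.6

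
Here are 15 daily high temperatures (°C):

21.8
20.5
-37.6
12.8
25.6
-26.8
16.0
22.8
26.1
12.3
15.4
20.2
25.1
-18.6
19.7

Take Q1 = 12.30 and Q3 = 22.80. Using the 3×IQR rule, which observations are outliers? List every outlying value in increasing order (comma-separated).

-37.6, -26.8

IQR = Q3 − Q1 = 22.80 − 12.30 = 10.50.
Lower fence = Q1 − 3·IQR = 12.30 − 31.50 = -19.20.
Upper fence = Q3 + 3·IQR = 22.80 + 31.50 = 54.30.
-37.6 < -19.20 → outlier.
-26.8 < -19.20 → outlier.
All remaining values lie within [-19.20, 54.30].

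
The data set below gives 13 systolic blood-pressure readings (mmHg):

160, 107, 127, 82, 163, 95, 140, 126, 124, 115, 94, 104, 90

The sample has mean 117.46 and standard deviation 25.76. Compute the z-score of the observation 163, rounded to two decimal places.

1.77

z = (163 − 117.46) / 25.76 = 1.77.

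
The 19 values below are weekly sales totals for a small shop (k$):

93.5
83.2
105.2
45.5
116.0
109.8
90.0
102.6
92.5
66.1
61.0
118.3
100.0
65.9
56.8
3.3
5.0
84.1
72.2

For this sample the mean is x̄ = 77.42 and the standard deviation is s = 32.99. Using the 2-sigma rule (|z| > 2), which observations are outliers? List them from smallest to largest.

Cutoffs at x̄ ± 2s: 77.42 ± 2·32.99 = [11.44, 143.40].
3.3: z = -2.25, |z| > 2 → outlier.
5.0: z = -2.20, |z| > 2 → outlier.
Every other value lies within [11.44, 143.40].

3.3, 5.0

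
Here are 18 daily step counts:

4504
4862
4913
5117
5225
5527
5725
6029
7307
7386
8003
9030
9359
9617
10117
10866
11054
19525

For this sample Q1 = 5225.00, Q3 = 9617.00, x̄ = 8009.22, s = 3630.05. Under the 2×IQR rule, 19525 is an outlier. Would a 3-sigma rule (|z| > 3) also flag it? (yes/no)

yes

z = (19525 − 8009.22) / 3630.05 = 3.17.
|z| = 3.17 > 3.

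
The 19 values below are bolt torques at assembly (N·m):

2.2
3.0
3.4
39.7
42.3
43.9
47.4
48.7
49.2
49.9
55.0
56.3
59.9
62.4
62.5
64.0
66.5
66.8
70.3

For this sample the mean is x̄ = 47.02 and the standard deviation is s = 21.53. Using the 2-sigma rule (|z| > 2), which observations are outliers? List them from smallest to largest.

Cutoffs at x̄ ± 2s: 47.02 ± 2·21.53 = [3.96, 90.08].
2.2: z = -2.08, |z| > 2 → outlier.
3.0: z = -2.04, |z| > 2 → outlier.
3.4: z = -2.03, |z| > 2 → outlier.
Every other value lies within [3.96, 90.08].

2.2, 3.0, 3.4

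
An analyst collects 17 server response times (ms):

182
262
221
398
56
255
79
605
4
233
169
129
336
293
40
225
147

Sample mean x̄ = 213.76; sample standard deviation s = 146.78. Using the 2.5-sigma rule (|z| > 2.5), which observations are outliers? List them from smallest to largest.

605

Cutoffs at x̄ ± 2.5s: 213.76 ± 2.5·146.78 = [-153.19, 580.71].
605: z = 2.67, |z| > 2.5 → outlier.
Every other value lies within [-153.19, 580.71].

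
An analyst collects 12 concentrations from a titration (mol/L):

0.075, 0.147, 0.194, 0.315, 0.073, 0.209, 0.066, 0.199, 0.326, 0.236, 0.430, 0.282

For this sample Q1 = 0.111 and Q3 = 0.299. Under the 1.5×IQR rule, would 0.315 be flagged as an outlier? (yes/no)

no

IQR = Q3 − Q1 = 0.299 − 0.111 = 0.188.
Lower fence = Q1 − 1.5·IQR = 0.111 − 0.282 = -0.171.
Upper fence = Q3 + 1.5·IQR = 0.299 + 0.282 = 0.581.
0.315 lies within [-0.171, 0.581].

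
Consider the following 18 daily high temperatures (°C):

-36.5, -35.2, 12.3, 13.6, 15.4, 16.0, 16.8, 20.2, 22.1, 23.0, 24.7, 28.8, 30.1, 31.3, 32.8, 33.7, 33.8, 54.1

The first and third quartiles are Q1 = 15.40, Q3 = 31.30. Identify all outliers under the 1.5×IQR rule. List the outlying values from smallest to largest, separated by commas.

IQR = Q3 − Q1 = 31.30 − 15.40 = 15.90.
Lower fence = Q1 − 1.5·IQR = 15.40 − 23.85 = -8.45.
Upper fence = Q3 + 1.5·IQR = 31.30 + 23.85 = 55.15.
-36.5 < -8.45 → outlier.
-35.2 < -8.45 → outlier.
All remaining values lie within [-8.45, 55.15].

-36.5, -35.2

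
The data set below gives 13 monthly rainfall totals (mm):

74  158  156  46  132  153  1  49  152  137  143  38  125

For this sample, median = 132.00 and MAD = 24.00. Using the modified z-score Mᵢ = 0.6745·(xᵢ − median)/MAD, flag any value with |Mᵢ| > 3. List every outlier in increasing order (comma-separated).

|Mᵢ| > 3 ⇔ |xᵢ − 132.00| > 3·24.00/0.6745 = 106.75.
So outliers lie outside [25.25, 238.75].
1: M = -3.68 → outlier.

1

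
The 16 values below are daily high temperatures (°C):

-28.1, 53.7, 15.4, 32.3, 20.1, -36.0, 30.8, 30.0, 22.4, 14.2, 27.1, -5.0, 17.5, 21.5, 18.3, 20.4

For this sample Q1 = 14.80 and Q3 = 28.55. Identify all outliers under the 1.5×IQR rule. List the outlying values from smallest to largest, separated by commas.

-36.0, -28.1, 53.7

IQR = Q3 − Q1 = 28.55 − 14.80 = 13.75.
Lower fence = Q1 − 1.5·IQR = 14.80 − 20.625 = -5.825.
Upper fence = Q3 + 1.5·IQR = 28.55 + 20.625 = 49.175.
-36.0 < -5.825 → outlier.
-28.1 < -5.825 → outlier.
53.7 > 49.175 → outlier.
All remaining values lie within [-5.825, 49.175].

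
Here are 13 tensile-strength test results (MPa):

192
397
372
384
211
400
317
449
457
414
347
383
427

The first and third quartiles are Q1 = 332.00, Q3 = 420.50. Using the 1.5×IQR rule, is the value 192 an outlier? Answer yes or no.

yes

IQR = Q3 − Q1 = 420.50 − 332.00 = 88.50.
Lower fence = Q1 − 1.5·IQR = 332.00 − 132.75 = 199.25.
Upper fence = Q3 + 1.5·IQR = 420.50 + 132.75 = 553.25.
192 lies below the lower fence.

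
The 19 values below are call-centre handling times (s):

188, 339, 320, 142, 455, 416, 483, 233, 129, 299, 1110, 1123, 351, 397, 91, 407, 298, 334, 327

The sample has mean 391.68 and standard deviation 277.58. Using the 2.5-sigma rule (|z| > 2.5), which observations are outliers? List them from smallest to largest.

Cutoffs at x̄ ± 2.5s: 391.68 ± 2.5·277.58 = [-302.27, 1085.63].
1110: z = 2.59, |z| > 2.5 → outlier.
1123: z = 2.63, |z| > 2.5 → outlier.
Every other value lies within [-302.27, 1085.63].

1110, 1123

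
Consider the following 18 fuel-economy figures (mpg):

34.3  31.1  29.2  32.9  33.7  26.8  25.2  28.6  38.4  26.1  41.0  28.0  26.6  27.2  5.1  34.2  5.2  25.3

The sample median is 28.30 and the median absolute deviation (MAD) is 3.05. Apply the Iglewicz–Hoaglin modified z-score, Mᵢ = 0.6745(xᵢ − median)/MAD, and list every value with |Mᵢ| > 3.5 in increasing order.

|Mᵢ| > 3.5 ⇔ |xᵢ − 28.30| > 3.5·3.05/0.6745 = 15.83.
So outliers lie outside [12.47, 44.13].
5.1: M = -5.13 → outlier.
5.2: M = -5.11 → outlier.

5.1, 5.2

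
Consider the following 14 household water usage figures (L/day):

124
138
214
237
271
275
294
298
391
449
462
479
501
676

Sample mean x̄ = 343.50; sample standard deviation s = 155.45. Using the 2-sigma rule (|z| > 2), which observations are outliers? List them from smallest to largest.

676

Cutoffs at x̄ ± 2s: 343.50 ± 2·155.45 = [32.60, 654.40].
676: z = 2.14, |z| > 2 → outlier.
Every other value lies within [32.60, 654.40].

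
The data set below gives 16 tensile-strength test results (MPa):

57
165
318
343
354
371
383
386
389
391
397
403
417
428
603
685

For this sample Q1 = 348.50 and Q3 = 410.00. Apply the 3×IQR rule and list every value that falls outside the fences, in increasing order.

57, 603, 685

IQR = Q3 − Q1 = 410.00 − 348.50 = 61.50.
Lower fence = Q1 − 3·IQR = 348.50 − 184.50 = 164.00.
Upper fence = Q3 + 3·IQR = 410.00 + 184.50 = 594.50.
57 < 164.00 → outlier.
603 > 594.50 → outlier.
685 > 594.50 → outlier.
All remaining values lie within [164.00, 594.50].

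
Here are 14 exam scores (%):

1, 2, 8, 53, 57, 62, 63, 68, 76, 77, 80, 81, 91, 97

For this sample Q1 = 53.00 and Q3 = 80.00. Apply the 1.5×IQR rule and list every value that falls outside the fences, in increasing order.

IQR = Q3 − Q1 = 80.00 − 53.00 = 27.00.
Lower fence = Q1 − 1.5·IQR = 53.00 − 40.50 = 12.50.
Upper fence = Q3 + 1.5·IQR = 80.00 + 40.50 = 120.50.
1 < 12.50 → outlier.
2 < 12.50 → outlier.
8 < 12.50 → outlier.
All remaining values lie within [12.50, 120.50].

1, 2, 8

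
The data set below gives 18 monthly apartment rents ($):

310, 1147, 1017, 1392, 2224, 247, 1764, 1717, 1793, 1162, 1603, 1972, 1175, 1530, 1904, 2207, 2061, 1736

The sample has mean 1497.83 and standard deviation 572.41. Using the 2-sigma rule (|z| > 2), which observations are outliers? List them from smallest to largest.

Cutoffs at x̄ ± 2s: 1497.83 ± 2·572.41 = [353.01, 2642.65].
247: z = -2.19, |z| > 2 → outlier.
310: z = -2.08, |z| > 2 → outlier.
Every other value lies within [353.01, 2642.65].

247, 310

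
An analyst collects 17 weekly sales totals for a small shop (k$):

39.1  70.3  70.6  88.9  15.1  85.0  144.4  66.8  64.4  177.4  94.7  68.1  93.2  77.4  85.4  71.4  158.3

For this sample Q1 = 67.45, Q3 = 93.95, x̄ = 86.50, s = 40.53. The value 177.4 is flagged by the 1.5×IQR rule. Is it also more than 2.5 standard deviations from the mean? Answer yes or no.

z = (177.4 − 86.50) / 40.53 = 2.24.
|z| = 2.24 ≤ 2.5.

no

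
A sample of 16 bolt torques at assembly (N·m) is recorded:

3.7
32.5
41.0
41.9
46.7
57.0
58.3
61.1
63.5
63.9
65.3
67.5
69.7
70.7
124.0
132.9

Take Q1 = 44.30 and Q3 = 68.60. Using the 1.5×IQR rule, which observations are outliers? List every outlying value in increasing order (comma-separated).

3.7, 124.0, 132.9

IQR = Q3 − Q1 = 68.60 − 44.30 = 24.30.
Lower fence = Q1 − 1.5·IQR = 44.30 − 36.45 = 7.85.
Upper fence = Q3 + 1.5·IQR = 68.60 + 36.45 = 105.05.
3.7 < 7.85 → outlier.
124.0 > 105.05 → outlier.
132.9 > 105.05 → outlier.
All remaining values lie within [7.85, 105.05].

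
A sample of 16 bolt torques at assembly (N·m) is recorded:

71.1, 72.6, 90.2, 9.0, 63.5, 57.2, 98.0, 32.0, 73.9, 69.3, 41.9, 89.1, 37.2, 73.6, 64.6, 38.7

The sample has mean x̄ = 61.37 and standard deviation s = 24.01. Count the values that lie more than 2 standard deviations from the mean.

1

Cutoffs: x̄ ± 2s = [13.35, 109.39].
Outside the cutoffs: 9.0.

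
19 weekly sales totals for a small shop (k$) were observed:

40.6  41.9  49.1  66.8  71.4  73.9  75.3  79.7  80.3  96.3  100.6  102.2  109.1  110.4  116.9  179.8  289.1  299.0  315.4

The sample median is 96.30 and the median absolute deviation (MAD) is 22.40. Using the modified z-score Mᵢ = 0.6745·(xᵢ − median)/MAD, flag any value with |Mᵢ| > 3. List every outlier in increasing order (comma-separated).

289.1, 299.0, 315.4

|Mᵢ| > 3 ⇔ |xᵢ − 96.30| > 3·22.40/0.6745 = 99.63.
So outliers lie outside [-3.33, 195.93].
289.1: M = 5.81 → outlier.
299.0: M = 6.10 → outlier.
315.4: M = 6.60 → outlier.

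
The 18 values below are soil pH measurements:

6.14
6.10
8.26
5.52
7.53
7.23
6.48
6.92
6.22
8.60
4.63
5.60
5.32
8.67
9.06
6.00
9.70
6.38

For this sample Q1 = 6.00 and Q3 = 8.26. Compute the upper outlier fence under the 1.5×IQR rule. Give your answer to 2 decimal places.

IQR = Q3 − Q1 = 8.26 − 6.00 = 2.26.
Lower fence = Q1 − 1.5·IQR = 6.00 − 3.39 = 2.61.
Upper fence = Q3 + 1.5·IQR = 8.26 + 3.39 = 11.65.

11.65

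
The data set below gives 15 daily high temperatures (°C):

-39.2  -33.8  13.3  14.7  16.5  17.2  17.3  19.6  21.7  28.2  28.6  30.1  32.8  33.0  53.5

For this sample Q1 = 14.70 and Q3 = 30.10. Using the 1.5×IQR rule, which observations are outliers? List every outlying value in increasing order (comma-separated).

-39.2, -33.8, 53.5

IQR = Q3 − Q1 = 30.10 − 14.70 = 15.40.
Lower fence = Q1 − 1.5·IQR = 14.70 − 23.10 = -8.40.
Upper fence = Q3 + 1.5·IQR = 30.10 + 23.10 = 53.20.
-39.2 < -8.40 → outlier.
-33.8 < -8.40 → outlier.
53.5 > 53.20 → outlier.
All remaining values lie within [-8.40, 53.20].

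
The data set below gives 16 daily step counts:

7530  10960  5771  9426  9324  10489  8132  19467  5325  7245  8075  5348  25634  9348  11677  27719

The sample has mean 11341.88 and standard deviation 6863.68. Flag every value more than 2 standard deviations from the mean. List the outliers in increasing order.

25634, 27719

Cutoffs at x̄ ± 2s: 11341.88 ± 2·6863.68 = [-2385.48, 25069.24].
25634: z = 2.08, |z| > 2 → outlier.
27719: z = 2.39, |z| > 2 → outlier.
Every other value lies within [-2385.48, 25069.24].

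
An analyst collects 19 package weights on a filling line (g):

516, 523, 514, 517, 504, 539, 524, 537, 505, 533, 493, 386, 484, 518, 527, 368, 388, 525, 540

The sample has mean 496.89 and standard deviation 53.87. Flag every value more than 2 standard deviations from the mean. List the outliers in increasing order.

368, 386, 388

Cutoffs at x̄ ± 2s: 496.89 ± 2·53.87 = [389.15, 604.63].
368: z = -2.39, |z| > 2 → outlier.
386: z = -2.06, |z| > 2 → outlier.
388: z = -2.02, |z| > 2 → outlier.
Every other value lies within [389.15, 604.63].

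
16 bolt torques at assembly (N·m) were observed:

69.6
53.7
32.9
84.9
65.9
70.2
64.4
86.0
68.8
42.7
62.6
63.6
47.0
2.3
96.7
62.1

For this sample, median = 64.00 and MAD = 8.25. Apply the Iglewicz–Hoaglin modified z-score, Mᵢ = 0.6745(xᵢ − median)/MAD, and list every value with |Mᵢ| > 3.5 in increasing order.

2.3

|Mᵢ| > 3.5 ⇔ |xᵢ − 64.00| > 3.5·8.25/0.6745 = 42.81.
So outliers lie outside [21.19, 106.81].
2.3: M = -5.04 → outlier.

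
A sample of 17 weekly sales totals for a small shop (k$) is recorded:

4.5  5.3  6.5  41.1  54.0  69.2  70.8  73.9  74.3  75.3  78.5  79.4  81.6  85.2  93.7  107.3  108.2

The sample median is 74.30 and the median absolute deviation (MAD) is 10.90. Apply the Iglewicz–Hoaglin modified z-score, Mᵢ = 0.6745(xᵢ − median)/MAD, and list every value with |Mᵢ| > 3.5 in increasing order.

|Mᵢ| > 3.5 ⇔ |xᵢ − 74.30| > 3.5·10.90/0.6745 = 56.56.
So outliers lie outside [17.74, 130.86].
4.5: M = -4.32 → outlier.
5.3: M = -4.27 → outlier.
6.5: M = -4.20 → outlier.

4.5, 5.3, 6.5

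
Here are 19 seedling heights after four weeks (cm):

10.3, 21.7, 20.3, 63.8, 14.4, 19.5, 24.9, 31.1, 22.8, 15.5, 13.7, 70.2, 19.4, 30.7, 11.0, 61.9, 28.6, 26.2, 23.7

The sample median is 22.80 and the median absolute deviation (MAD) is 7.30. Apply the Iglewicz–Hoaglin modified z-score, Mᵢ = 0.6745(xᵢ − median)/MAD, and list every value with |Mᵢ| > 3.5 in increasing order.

61.9, 63.8, 70.2

|Mᵢ| > 3.5 ⇔ |xᵢ − 22.80| > 3.5·7.30/0.6745 = 37.88.
So outliers lie outside [-15.08, 60.68].
61.9: M = 3.61 → outlier.
63.8: M = 3.79 → outlier.
70.2: M = 4.38 → outlier.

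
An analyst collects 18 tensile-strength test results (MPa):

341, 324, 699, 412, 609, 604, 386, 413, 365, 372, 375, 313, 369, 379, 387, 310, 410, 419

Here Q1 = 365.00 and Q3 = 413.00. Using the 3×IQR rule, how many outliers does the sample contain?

IQR = 48.00; fences at 365.00 − 144.00 = 221.00 and 413.00 + 144.00 = 557.00.
Outside the cutoffs: 604, 609, 699.

3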